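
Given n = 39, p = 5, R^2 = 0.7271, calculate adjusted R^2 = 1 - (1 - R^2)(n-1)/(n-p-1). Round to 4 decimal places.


Adjusted R^2 = 1 - (1 - R^2) * (n-1)/(n-p-1).
(1 - R^2) = 0.2729.
(n-1)/(n-p-1) = 38/33.
(1 - R^2) * (n-1) = 0.2729 * 38 = 10.3702.
Divide by (n-p-1): 10.3702 / 33 = 0.3142.
Adj R^2 = 1 - 0.3142 = 0.6858.

0.6858


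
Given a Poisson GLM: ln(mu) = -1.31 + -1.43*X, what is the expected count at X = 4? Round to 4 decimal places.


Compute eta = -1.31 + -1.43 * 4 = -7.0300.
Apply inverse link: mu = e^-7.0300 = 0.0009.

0.0009


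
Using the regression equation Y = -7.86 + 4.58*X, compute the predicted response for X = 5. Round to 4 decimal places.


Substitute X = 5 into the equation:
Y = -7.86 + 4.58 * 5 = -7.86 + 22.9000 = 15.0400.

15.0400


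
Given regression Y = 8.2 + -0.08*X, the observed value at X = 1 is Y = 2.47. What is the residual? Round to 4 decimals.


Predicted = 8.2 + -0.08 * 1 = 8.1200.
Residual = 2.47 - 8.1200 = -5.6500.

-5.6500


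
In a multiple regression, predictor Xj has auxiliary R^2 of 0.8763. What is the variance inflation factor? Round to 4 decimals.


Using VIF = 1/(1 - R^2_j):
1 - 0.8763 = 0.1237.
VIF = 8.0841.

8.0841


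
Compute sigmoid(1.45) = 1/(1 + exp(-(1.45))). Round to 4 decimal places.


First, exp(-1.4500) = 0.2346.
Then sigma(z) = 1/(1 + 0.2346) = 0.8100.

0.8100


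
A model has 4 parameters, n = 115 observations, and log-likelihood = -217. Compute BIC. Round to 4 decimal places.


k * ln(n) = 4 * ln(115) = 4 * 4.744932 = 18.979728.
-2 * loglik = -2 * (-217) = 434.
BIC = 18.979728 + 434 = 452.979728, which rounds to 452.9797.

452.9797


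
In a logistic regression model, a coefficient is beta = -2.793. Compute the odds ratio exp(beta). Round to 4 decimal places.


Odds ratio = exp(beta) = exp(-2.793).
= 0.0612.

0.0612


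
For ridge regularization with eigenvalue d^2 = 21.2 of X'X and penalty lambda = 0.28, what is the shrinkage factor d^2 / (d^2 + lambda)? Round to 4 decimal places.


Compute the denominator: 21.2 + 0.28 = 21.4800.
Shrinkage factor = 21.2 / 21.4800 = 0.9870.

0.9870


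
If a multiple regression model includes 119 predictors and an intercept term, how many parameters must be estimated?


Total coefficients = number of predictors + 1 (for the intercept).
= 119 + 1 = 120.

120


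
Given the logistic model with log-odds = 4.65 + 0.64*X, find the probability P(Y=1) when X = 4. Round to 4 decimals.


z = 4.65 + 0.64 * 4 = 7.2100.
Sigmoid: P = 1 / (1 + exp(-7.2100)) = 0.9993.

0.9993


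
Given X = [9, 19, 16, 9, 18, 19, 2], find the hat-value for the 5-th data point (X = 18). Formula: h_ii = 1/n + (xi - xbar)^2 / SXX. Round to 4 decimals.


Compute xbar = 13.1429 with n = 7 observations.
SXX = 258.8571.
Leverage = 1/7 + (18 - 13.1429)^2/258.8571 = 0.2340.

0.2340


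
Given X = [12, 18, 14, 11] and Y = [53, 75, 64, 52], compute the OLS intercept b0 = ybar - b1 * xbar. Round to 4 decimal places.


First find the slope: b1 = 3.4435.
Means: xbar = 13.7500, ybar = 61.0000.
b0 = ybar - b1 * xbar = 61.0000 - 3.4435 * 13.7500 = 13.6522.

13.6522


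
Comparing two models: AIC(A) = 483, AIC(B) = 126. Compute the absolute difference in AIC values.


|AIC_A - AIC_B| = |483 - 126| = 357.
Model B is preferred (lower AIC).

357


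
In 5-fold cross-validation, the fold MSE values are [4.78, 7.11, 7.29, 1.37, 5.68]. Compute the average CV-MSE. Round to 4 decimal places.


Add all fold MSEs: 26.2300.
Divide by k = 5: 26.2300/5 = 5.2460.

5.2460


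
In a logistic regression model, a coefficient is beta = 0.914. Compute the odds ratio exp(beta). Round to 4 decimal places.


exp(0.914) = 2.4943.
So the odds ratio is 2.4943.

2.4943


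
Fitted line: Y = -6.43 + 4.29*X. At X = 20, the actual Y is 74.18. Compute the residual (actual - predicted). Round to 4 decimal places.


Compute yhat = -6.43 + (4.29)(20) = 79.3700.
Residual = actual - predicted = 74.18 - 79.3700 = -5.1900.

-5.1900


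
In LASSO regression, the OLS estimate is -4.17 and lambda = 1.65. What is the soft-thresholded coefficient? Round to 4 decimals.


Check: |-4.17| = 4.17 vs lambda = 1.65.
Since |beta| > lambda, coefficient = sign(beta)*(|beta| - lambda) = -2.5200.
Soft-thresholded coefficient = -2.5200.

-2.5200


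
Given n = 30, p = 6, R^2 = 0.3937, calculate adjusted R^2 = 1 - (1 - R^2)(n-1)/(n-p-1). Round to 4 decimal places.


Plug in: Adj R^2 = 1 - (1 - 0.3937) * 29/23.
= 1 - 0.6063 * 29/23
= 1 - 17.5827 / 23
= 1 - 0.7645 = 0.2355.

0.2355


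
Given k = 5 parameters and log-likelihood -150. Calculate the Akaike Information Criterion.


AIC = 2k - 2*loglik = 2(5) - 2(-150).
= 10 + 300 = 310.

310


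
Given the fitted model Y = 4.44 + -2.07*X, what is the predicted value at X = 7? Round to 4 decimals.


Plug X = 7 into Y = 4.44 + -2.07*X:
Y = 4.44 + -14.4900 = -10.0500.

-10.0500


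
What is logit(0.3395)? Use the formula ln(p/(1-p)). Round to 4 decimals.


Compute the odds: 0.3395/0.6605 = 0.5140.
Take the natural log: ln(0.5140) = -0.6655.

-0.6655


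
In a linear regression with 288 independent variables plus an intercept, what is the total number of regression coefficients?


Total coefficients = number of predictors + 1 (for the intercept).
= 288 + 1 = 289.

289


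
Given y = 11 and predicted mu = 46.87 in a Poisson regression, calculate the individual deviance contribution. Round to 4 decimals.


First: ln(11/46.87) = -1.449483.
Then: 11 * -1.449483 = -15.944313.
y - mu = 11 - 46.87 = -35.87.
D = 2(-15.944313 - -35.87) = 39.851374, which rounds to 39.8514.

39.8514


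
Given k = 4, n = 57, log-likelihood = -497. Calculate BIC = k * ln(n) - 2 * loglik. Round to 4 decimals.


ln(57) = 4.043051.
k * ln(n) = 4 * 4.043051 = 16.172204.
-2L = 994.
BIC = 16.172204 + 994 = 1010.172204, which rounds to 1010.1722.

1010.1722


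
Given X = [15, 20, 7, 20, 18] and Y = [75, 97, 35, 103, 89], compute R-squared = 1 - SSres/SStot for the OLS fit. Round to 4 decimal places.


After computing the OLS fit (b0=0.0712, b1=4.9831):
SSres = 18.7661, SStot = 2948.8000.
R^2 = 1 - 18.7661/2948.8000 = 0.9936.

0.9936


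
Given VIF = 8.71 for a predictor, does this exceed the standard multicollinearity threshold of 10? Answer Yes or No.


The threshold is 10.
VIF = 8.71 is < 10.
Multicollinearity indication: No.

No


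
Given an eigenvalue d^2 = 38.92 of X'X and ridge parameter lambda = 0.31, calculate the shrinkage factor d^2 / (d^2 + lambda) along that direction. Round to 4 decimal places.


d^2 + lambda = 38.92 + 0.31 = 39.2300.
Shrinkage factor = 38.92/39.2300 = 0.9921.

0.9921


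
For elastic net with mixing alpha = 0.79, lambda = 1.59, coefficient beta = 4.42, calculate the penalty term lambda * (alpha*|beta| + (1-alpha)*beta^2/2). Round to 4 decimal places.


L1 component = 0.79 * |4.42| = 3.4918.
L2 component = 0.21 * 4.42^2 / 2 = 2.0513.
Penalty = 1.59 * (3.4918 + 2.0513) = 1.59 * 5.5431 = 8.8136.

8.8136


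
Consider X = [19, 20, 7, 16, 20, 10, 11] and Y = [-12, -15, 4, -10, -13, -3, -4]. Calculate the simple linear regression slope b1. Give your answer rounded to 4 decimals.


Calculate xbar = 14.7143, ybar = -7.5714.
S_xx = 171.4286, S_xy = -214.1429.
Using b1 = S_xy / S_xx = -214.1429 / 171.4286, we get b1 = -1.2492.

-1.2492


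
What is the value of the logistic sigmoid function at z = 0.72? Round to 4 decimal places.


exp(-0.7200) = 0.4868.
1 + exp(-z) = 1.4868.
sigmoid = 1/1.4868 = 0.6726.

0.6726


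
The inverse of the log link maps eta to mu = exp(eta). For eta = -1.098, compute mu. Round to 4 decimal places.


mu = exp(eta) = exp(-1.098).
= 0.3335.

0.3335


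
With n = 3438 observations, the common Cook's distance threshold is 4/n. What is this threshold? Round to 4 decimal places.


The threshold is 4/n.
4/3438 = 0.0012.

0.0012


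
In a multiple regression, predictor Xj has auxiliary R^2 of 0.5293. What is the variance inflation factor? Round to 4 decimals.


Using VIF = 1/(1 - R^2_j):
1 - 0.5293 = 0.4707.
VIF = 2.1245.

2.1245


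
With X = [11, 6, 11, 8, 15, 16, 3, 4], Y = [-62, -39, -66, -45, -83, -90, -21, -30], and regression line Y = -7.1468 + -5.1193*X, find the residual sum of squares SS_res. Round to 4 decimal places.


Predicted values from Y = -7.1468 + -5.1193*X.
Residuals: [1.4591, -1.1374, -2.5409, 3.1012, 0.9363, -0.9444, 1.5047, -2.3760].
SSres = 29.1743.

29.1743


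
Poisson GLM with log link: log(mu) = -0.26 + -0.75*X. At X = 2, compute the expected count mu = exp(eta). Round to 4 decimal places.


eta = -0.26 + -0.75 * 2 = -1.7600.
mu = exp(-1.7600) = 0.1720.

0.1720


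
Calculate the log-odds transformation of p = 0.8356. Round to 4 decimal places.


1 - p = 0.1644.
p/(1-p) = 5.0827.
logit = ln(5.0827) = 1.6258.

1.6258


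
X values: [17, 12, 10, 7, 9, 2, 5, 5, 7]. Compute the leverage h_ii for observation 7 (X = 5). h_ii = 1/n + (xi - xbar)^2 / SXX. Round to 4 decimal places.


Mean of X: xbar = 8.2222.
SXX = 157.5556.
For X = 5: h = 1/9 + (5 - 8.2222)^2/157.5556 = 0.1770.

0.1770


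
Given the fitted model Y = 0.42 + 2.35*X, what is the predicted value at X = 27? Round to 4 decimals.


Plug X = 27 into Y = 0.42 + 2.35*X:
Y = 0.42 + 63.4500 = 63.8700.

63.8700


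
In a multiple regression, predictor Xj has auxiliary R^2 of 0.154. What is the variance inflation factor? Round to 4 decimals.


Denominator: 1 - 0.154 = 0.846.
VIF = 1 / 0.846 = 1.1820.

1.1820


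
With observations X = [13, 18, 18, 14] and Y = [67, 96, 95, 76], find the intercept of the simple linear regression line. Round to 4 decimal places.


First find the slope: b1 = 5.4217.
Means: xbar = 15.7500, ybar = 83.5000.
b0 = ybar - b1 * xbar = 83.5000 - 5.4217 * 15.7500 = -1.8916.

-1.8916


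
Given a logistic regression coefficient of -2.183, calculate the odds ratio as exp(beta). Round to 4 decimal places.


Odds ratio = exp(beta) = exp(-2.183).
= 0.1127.

0.1127


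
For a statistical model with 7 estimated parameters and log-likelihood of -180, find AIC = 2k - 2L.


AIC = 2k - 2*loglik = 2(7) - 2(-180).
= 14 + 360 = 374.

374


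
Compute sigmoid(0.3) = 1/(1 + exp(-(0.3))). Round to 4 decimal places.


Compute exp(-0.3000) = 0.7408.
Sigmoid = 1 / (1 + 0.7408) = 1 / 1.7408 = 0.5744.

0.5744


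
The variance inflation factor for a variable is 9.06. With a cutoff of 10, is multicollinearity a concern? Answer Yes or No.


The threshold is 10.
VIF = 9.06 is < 10.
Multicollinearity indication: No.

No


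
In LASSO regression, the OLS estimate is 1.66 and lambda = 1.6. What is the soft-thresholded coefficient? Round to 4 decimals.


Absolute value: |1.66| = 1.66.
Compare to lambda = 1.6.
Since |beta| > lambda, coefficient = sign(beta)*(|beta| - lambda) = 0.0600.

0.0600


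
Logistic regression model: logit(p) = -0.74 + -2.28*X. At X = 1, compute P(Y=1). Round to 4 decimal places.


Compute z = -0.74 + (-2.28)(1) = -3.0200.
exp(-z) = 20.4913.
P = 1/(1 + 20.4913) = 0.0465.

0.0465


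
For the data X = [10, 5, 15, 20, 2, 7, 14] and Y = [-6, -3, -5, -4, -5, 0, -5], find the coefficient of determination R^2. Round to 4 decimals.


Fit the OLS line: b0 = -3.2103, b1 = -0.0757.
SSres = 22.6370.
SStot = 24.0000.
R^2 = 1 - 22.6370/24.0000 = 0.0568.

0.0568


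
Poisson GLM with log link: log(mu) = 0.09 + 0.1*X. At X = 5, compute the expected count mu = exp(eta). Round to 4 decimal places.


Linear predictor: eta = 0.09 + (0.1)(5) = 0.5900.
Expected count: mu = exp(0.5900) = 1.8040.

1.8040


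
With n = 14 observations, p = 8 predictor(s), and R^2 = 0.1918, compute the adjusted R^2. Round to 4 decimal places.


Using the formula:
(1 - 0.1918) = 0.8082.
Multiply by 13/5: 0.8082 * 13 = 10.5066, then 10.5066 / 5 = 2.1013.
Adj R^2 = 1 - 2.1013 = -1.1013.

-1.1013


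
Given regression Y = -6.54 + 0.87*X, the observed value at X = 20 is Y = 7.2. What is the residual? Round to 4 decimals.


Compute yhat = -6.54 + (0.87)(20) = 10.8600.
Residual = actual - predicted = 7.2 - 10.8600 = -3.6600.

-3.6600


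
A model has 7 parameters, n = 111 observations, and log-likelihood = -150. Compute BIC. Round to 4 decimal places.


ln(111) = 4.709530.
k * ln(n) = 7 * 4.709530 = 32.966710.
-2L = 300.
BIC = 32.966710 + 300 = 332.966710, which rounds to 332.9667.

332.9667


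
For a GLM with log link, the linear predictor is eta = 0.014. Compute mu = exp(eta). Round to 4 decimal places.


The inverse log link gives:
mu = exp(0.014) = 1.0141.

1.0141


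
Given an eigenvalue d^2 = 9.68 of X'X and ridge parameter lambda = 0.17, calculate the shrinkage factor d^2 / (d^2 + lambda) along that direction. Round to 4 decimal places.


d^2 + lambda = 9.68 + 0.17 = 9.8500.
Shrinkage factor = 9.68/9.8500 = 0.9827.

0.9827


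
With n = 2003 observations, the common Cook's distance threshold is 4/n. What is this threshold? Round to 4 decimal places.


Using the rule of thumb:
Threshold = 4 / 2003 = 0.0020.

0.0020


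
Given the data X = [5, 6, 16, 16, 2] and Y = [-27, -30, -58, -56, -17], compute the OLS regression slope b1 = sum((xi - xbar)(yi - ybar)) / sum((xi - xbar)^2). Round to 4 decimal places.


The sample means are xbar = 9.0000 and ybar = -37.6000.
Compute S_xx = 172.0000 and S_xy = -481.0000.
Slope b1 = S_xy / S_xx = -481.0000 / 172.0000 = -2.7965.

-2.7965


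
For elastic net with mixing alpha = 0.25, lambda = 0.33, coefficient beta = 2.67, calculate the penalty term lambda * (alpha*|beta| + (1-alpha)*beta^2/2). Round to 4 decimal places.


alpha * |beta| = 0.25 * 2.67 = 0.6675.
(1-alpha) * beta^2/2 = 0.75 * 7.1289/2 = 2.6733.
Total = 0.33 * (0.6675 + 2.6733) = 1.1025.

1.1025


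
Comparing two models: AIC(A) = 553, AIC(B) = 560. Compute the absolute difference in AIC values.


|AIC_A - AIC_B| = |553 - 560| = 7.
Model A is preferred (lower AIC).

7


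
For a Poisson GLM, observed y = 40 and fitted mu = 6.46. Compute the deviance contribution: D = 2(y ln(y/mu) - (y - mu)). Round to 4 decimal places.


Compute y*ln(y/mu) = 40*ln(40/6.46) = 40*1.823250 = 72.930000.
y - mu = 33.54.
D = 2*(72.930000 - (33.54)) = 78.780000, which rounds to 78.7800.

78.7800


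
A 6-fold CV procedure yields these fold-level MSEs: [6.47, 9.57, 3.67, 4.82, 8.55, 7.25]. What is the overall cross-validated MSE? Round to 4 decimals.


Add all fold MSEs: 40.3300.
Divide by k = 6: 40.3300/6 = 6.7217.

6.7217


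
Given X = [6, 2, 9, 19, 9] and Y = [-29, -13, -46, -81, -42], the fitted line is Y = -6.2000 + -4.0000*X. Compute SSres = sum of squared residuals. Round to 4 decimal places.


For each point, residual = actual - predicted.
Residuals: [1.2000, 1.2000, -3.8000, 1.2000, 0.2000].
Sum of squared residuals = 18.8000.

18.8000


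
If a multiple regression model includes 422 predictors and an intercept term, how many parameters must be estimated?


Including the intercept, the model has 422 predictor coefficients + 1 intercept.
Total = 423.

423


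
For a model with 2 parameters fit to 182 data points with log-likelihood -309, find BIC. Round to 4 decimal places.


ln(182) = 5.204007.
k * ln(n) = 2 * 5.204007 = 10.408014.
-2L = 618.
BIC = 10.408014 + 618 = 628.408014, which rounds to 628.4080.

628.4080


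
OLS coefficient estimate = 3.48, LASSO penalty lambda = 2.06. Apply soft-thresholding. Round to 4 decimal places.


|beta_OLS| = 3.48.
lambda = 2.06.
Since |beta| > lambda, coefficient = sign(beta)*(|beta| - lambda) = 1.4200.
Result = 1.4200.

1.4200


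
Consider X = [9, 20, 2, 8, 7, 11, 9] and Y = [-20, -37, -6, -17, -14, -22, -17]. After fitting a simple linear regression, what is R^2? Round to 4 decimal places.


Fit the OLS line: b0 = -2.7122, b1 = -1.7275.
SSres = 5.6600.
SStot = 536.0000.
R^2 = 1 - 5.6600/536.0000 = 0.9894.

0.9894


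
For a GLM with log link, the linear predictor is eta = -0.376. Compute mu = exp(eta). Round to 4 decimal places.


mu = exp(eta) = exp(-0.376).
= 0.6866.

0.6866


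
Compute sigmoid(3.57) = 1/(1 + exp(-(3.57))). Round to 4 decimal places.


Compute exp(-3.5700) = 0.0282.
Sigmoid = 1 / (1 + 0.0282) = 1 / 1.0282 = 0.9726.

0.9726


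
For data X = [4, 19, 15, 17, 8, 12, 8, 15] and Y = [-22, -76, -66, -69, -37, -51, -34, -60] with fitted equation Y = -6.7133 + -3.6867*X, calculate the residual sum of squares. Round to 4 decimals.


For each point, residual = actual - predicted.
Residuals: [-0.5399, 0.7606, -3.9862, 0.3872, -0.7931, -0.0463, 2.2069, 2.0138].
Sum of squared residuals = 26.4667.

26.4667


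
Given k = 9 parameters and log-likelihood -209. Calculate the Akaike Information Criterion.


AIC = 2k - 2*loglik = 2(9) - 2(-209).
= 18 + 418 = 436.

436


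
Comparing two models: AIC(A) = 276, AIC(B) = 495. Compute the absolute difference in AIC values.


Compute |276 - 495| = 219.
Model A has the smaller AIC.

219


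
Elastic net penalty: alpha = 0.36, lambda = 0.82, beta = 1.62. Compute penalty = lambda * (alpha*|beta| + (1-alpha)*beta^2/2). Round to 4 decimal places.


L1 component = 0.36 * |1.62| = 0.5832.
L2 component = 0.64 * 1.62^2 / 2 = 0.8398.
Penalty = 0.82 * (0.5832 + 0.8398) = 0.82 * 1.4230 = 1.1669.

1.1669


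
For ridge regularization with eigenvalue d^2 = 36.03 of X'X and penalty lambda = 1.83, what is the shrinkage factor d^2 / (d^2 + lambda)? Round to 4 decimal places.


Compute the denominator: 36.03 + 1.83 = 37.8600.
Shrinkage factor = 36.03 / 37.8600 = 0.9517.

0.9517


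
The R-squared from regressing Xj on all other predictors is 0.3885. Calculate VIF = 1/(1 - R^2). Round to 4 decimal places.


VIF = 1 / (1 - 0.3885).
= 1 / 0.6115 = 1.6353.

1.6353


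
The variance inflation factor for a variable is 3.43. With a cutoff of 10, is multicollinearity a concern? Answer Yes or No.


Check: VIF = 3.43 vs threshold = 10.
Since 3.43 < 10, the answer is No.

No


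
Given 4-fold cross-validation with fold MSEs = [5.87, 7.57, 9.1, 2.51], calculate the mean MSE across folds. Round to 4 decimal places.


Sum of fold MSEs = 25.0500.
Average = 25.0500 / 4 = 6.2625.

6.2625


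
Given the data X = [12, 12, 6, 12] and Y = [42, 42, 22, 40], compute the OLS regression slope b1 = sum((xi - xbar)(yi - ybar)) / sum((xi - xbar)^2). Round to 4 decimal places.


First compute the means: xbar = 10.5000, ybar = 36.5000.
Then S_xx = sum((xi - xbar)^2) = 27.0000.
S_xy = sum((xi - xbar)(yi - ybar)) = 87.0000.
b1 = S_xy / S_xx = 87.0000 / 27.0000 = 3.2222.

3.2222


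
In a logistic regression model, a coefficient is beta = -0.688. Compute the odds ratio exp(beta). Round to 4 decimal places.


Odds ratio = exp(beta) = exp(-0.688).
= 0.5026.

0.5026


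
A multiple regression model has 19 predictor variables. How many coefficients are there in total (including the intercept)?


Total coefficients = number of predictors + 1 (for the intercept).
= 19 + 1 = 20.

20


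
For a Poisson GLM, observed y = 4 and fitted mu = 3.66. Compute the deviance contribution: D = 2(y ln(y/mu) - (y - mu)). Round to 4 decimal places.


Compute y*ln(y/mu) = 4*ln(4/3.66) = 4*0.088831 = 0.355324.
y - mu = 0.34.
D = 2*(0.355324 - (0.34)) = 0.030648, which rounds to 0.0306.

0.0306


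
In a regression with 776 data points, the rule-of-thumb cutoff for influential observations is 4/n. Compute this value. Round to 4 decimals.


Using the rule of thumb:
Threshold = 4 / 776 = 0.0052.

0.0052


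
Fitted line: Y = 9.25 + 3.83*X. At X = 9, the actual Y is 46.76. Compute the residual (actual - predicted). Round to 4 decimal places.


Predicted = 9.25 + 3.83 * 9 = 43.7200.
Residual = 46.76 - 43.7200 = 3.0400.

3.0400


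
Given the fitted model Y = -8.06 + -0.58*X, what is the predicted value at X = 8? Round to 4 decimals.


Plug X = 8 into Y = -8.06 + -0.58*X:
Y = -8.06 + -4.6400 = -12.7000.

-12.7000


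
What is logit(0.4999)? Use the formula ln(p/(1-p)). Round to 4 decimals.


The odds are p/(1-p) = 0.4999 / 0.5001 = 0.9996.
logit(p) = ln(0.9996) = -0.0004.

-0.0004


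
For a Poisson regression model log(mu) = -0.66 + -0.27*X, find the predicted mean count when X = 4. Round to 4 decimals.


Compute eta = -0.66 + -0.27 * 4 = -1.7400.
Apply inverse link: mu = e^-1.7400 = 0.1755.

0.1755


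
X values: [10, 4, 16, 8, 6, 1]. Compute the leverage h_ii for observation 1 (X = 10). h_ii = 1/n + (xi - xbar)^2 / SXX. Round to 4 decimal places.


Mean of X: xbar = 7.5000.
SXX = 135.5000.
For X = 10: h = 1/6 + (10 - 7.5000)^2/135.5000 = 0.2128.

0.2128


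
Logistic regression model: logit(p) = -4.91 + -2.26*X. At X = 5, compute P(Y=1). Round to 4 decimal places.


z = -4.91 + -2.26 * 5 = -16.2100.
Sigmoid: P = 1 / (1 + exp(16.2100)) = 0.0000.

0.0000


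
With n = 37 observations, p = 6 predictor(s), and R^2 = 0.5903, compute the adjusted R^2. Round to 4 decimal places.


Using the formula:
(1 - 0.5903) = 0.4097.
Multiply by 36/30: 0.4097 * 36 = 14.7492, then 14.7492 / 30 = 0.4916.
Adj R^2 = 1 - 0.4916 = 0.5084.

0.5084


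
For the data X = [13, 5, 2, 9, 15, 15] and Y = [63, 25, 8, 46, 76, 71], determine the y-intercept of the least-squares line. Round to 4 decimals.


Compute b1 = 4.9530 from the OLS formula.
With xbar = 9.8333 and ybar = 48.1667, the intercept is:
b0 = 48.1667 - 4.9530 * 9.8333 = -0.5375.

-0.5375


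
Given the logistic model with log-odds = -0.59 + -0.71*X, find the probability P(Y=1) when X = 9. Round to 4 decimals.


Linear predictor: z = -0.59 + -0.71 * 9 = -6.9800.
P = 1/(1 + exp(6.9800)) = 1/(1 + 1074.9184) = 0.0009.

0.0009


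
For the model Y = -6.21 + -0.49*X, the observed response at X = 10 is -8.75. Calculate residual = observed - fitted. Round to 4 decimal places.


Fitted value at X = 10 is yhat = -6.21 + -0.49*10 = -11.1100.
Residual = -8.75 - -11.1100 = 2.3600.

2.3600


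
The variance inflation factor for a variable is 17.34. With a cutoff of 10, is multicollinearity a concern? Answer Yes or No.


Compare VIF = 17.34 to the threshold of 10.
17.34 >= 10, so the answer is Yes.

Yes


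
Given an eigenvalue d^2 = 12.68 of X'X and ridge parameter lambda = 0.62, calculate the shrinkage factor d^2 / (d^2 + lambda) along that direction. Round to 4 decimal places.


Compute the denominator: 12.68 + 0.62 = 13.3000.
Shrinkage factor = 12.68 / 13.3000 = 0.9534.

0.9534


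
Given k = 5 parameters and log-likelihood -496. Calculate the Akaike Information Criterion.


Compute:
2k = 2*5 = 10.
-2*loglik = -2*(-496) = 992.
AIC = 10 + 992 = 1002.

1002


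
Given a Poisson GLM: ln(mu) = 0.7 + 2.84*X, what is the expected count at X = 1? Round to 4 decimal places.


eta = 0.7 + 2.84 * 1 = 3.5400.
mu = exp(3.5400) = 34.4669.

34.4669


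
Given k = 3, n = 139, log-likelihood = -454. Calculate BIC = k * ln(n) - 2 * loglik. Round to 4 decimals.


k * ln(n) = 3 * ln(139) = 3 * 4.934474 = 14.803422.
-2 * loglik = -2 * (-454) = 908.
BIC = 14.803422 + 908 = 922.803422, which rounds to 922.8034.

922.8034


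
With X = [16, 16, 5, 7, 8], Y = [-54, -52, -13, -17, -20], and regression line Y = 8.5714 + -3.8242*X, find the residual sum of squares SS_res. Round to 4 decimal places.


Predicted values from Y = 8.5714 + -3.8242*X.
Residuals: [-1.3842, 0.6158, -2.4504, 1.1980, 2.0222].
SSres = 13.8242.

13.8242


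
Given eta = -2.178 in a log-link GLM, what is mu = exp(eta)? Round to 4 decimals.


Apply the inverse link:
mu = e^-2.178 = 0.1133.

0.1133


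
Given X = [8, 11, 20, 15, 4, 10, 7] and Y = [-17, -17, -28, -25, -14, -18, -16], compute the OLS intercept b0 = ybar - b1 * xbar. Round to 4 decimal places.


Compute b1 = -0.9308 from the OLS formula.
With xbar = 10.7143 and ybar = -19.2857, the intercept is:
b0 = -19.2857 - -0.9308 * 10.7143 = -9.3125.

-9.3125


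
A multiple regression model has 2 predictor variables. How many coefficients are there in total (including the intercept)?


Each predictor gets one coefficient, plus one intercept.
Total parameters = 2 + 1 = 3.

3


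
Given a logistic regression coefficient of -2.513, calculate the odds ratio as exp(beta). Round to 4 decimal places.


Odds ratio = exp(beta) = exp(-2.513).
= 0.0810.

0.0810


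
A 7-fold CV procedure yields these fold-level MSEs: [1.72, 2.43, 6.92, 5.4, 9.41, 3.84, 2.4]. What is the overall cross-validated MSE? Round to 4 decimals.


Sum of fold MSEs = 32.1200.
Average = 32.1200 / 7 = 4.5886.

4.5886


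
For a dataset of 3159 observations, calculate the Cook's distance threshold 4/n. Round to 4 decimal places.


Cook's distance cutoff = 4/n = 4/3159.
= 0.0013.

0.0013


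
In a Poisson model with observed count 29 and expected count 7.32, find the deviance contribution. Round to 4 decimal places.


y/mu = 29/7.32 = 3.961749 (approx.), and ln(29/7.32) = 1.376686.
y * ln(y/mu) = 29 * 1.376686 = 39.923894.
y - mu = 21.68.
D = 2 * (39.923894 - 21.68) = 36.487788, which rounds to 36.4878.

36.4878


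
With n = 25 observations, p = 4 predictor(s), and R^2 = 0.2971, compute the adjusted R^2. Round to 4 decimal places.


Using the formula:
(1 - 0.2971) = 0.7029.
Multiply by 24/20: 0.7029 * 24 = 16.8696, then 16.8696 / 20 = 0.8435.
Adj R^2 = 1 - 0.8435 = 0.1565.

0.1565


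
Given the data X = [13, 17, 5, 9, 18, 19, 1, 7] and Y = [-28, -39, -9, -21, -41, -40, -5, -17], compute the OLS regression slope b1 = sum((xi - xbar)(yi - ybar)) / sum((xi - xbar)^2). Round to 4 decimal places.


Calculate xbar = 11.1250, ybar = -25.0000.
S_xx = 308.8750, S_xy = -658.0000.
Using b1 = S_xy / S_xx = -658.0000 / 308.8750, we get b1 = -2.1303.

-2.1303


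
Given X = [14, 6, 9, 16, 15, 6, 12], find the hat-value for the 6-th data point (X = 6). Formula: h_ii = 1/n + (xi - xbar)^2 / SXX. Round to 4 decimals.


n = 7, xbar = 11.1429.
SXX = sum((xi - xbar)^2) = 104.8571.
h = 1/7 + (6 - 11.1429)^2 / 104.8571 = 0.3951.

0.3951


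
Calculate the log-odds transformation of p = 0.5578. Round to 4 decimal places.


1 - p = 0.4422.
p/(1-p) = 1.2614.
logit = ln(1.2614) = 0.2322.

0.2322


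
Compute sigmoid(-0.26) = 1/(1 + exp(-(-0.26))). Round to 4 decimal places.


exp(0.2600) = 1.2969.
1 + exp(-z) = 2.2969.
sigmoid = 1/2.2969 = 0.4354.

0.4354


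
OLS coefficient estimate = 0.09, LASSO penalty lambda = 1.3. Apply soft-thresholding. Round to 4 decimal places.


|beta_OLS| = 0.09.
lambda = 1.3.
Since |beta| <= lambda, the coefficient is set to 0.
Result = 0.0000.

0.0000


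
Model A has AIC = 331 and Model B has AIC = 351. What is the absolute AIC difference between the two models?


Compute |331 - 351| = 20.
Model A has the smaller AIC.

20


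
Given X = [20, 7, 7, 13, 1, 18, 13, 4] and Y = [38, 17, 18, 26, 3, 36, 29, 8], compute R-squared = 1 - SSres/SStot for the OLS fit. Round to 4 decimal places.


The fitted line is Y = 2.5825 + 1.8595*X.
SSres = 22.6411, SStot = 1114.8750.
R^2 = 1 - SSres/SStot = 0.9797.

0.9797


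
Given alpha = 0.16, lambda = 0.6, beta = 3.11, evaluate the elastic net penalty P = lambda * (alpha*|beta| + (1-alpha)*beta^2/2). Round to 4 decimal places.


Compute:
L1 = 0.16 * 3.11 = 0.4976.
L2 = 0.84 * 3.11^2 / 2 = 4.0623.
Penalty = 0.6 * (0.4976 + 4.0623) = 2.7359.

2.7359


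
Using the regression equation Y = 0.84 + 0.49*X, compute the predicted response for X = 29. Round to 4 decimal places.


Plug X = 29 into Y = 0.84 + 0.49*X:
Y = 0.84 + 14.2100 = 15.0500.

15.0500


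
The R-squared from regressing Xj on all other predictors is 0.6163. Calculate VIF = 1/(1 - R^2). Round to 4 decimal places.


Using VIF = 1/(1 - R^2_j):
1 - 0.6163 = 0.3837.
VIF = 2.6062.

2.6062


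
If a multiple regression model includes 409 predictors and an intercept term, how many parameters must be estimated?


Including the intercept, the model has 409 predictor coefficients + 1 intercept.
Total = 410.

410


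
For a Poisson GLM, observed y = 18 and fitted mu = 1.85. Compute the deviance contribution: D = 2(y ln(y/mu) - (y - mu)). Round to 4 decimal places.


Compute y*ln(y/mu) = 18*ln(18/1.85) = 18*2.275186 = 40.953348.
y - mu = 16.15.
D = 2*(40.953348 - (16.15)) = 49.606696, which rounds to 49.6067.

49.6067


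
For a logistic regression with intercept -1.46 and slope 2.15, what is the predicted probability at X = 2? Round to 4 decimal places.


Compute z = -1.46 + (2.15)(2) = 2.8400.
exp(-z) = 0.0584.
P = 1/(1 + 0.0584) = 0.9448.

0.9448


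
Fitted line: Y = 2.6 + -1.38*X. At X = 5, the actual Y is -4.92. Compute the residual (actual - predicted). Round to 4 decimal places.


Predicted = 2.6 + -1.38 * 5 = -4.3000.
Residual = -4.92 - -4.3000 = -0.6200.

-0.6200


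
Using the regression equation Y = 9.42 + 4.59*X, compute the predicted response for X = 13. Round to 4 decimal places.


Predicted value:
Y = 9.42 + (4.59)(13) = 9.42 + 59.6700 = 69.0900.

69.0900


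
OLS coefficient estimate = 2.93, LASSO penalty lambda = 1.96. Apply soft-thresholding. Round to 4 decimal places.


Absolute value: |2.93| = 2.93.
Compare to lambda = 1.96.
Since |beta| > lambda, coefficient = sign(beta)*(|beta| - lambda) = 0.9700.

0.9700


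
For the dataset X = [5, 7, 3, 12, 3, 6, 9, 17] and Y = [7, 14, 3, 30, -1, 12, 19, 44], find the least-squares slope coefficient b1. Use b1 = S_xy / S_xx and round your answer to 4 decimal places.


Calculate xbar = 7.7500, ybar = 16.0000.
S_xx = 161.5000, S_xy = 498.0000.
Using b1 = S_xy / S_xx = 498.0000 / 161.5000, we get b1 = 3.0836.

3.0836


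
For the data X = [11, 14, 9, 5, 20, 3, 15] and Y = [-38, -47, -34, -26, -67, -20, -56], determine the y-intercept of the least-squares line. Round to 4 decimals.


First find the slope: b1 = -2.7810.
Means: xbar = 11.0000, ybar = -41.1429.
b0 = ybar - b1 * xbar = -41.1429 - -2.7810 * 11.0000 = -10.5524.

-10.5524


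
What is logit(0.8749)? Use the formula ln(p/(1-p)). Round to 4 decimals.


The odds are p/(1-p) = 0.8749 / 0.1251 = 6.9936.
logit(p) = ln(6.9936) = 1.9450.

1.9450


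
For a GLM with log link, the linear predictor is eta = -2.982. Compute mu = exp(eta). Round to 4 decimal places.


The inverse log link gives:
mu = exp(-2.982) = 0.0507.

0.0507


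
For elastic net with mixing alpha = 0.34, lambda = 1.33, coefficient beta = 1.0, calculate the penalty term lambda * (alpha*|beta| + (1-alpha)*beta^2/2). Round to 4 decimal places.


L1 component = 0.34 * |1.0| = 0.3400.
L2 component = 0.66 * 1.0^2 / 2 = 0.3300.
Penalty = 1.33 * (0.3400 + 0.3300) = 1.33 * 0.6700 = 0.8911.

0.8911


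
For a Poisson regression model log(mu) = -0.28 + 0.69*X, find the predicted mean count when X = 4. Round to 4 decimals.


Linear predictor: eta = -0.28 + (0.69)(4) = 2.4800.
Expected count: mu = exp(2.4800) = 11.9413.

11.9413


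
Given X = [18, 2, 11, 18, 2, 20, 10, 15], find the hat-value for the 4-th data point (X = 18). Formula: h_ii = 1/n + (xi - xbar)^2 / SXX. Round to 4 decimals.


n = 8, xbar = 12.0000.
SXX = sum((xi - xbar)^2) = 350.0000.
h = 1/8 + (18 - 12.0000)^2 / 350.0000 = 0.2279.

0.2279


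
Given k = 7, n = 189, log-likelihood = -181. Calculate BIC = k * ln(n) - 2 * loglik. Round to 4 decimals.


k * ln(n) = 7 * ln(189) = 7 * 5.241747 = 36.692229.
-2 * loglik = -2 * (-181) = 362.
BIC = 36.692229 + 362 = 398.692229, which rounds to 398.6922.

398.6922


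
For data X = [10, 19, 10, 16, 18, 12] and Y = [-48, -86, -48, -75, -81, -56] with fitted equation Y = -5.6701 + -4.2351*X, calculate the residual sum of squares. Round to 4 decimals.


Predicted values from Y = -5.6701 + -4.2351*X.
Residuals: [0.0211, 0.1370, 0.0211, -1.5683, 0.9019, 0.4913].
SSres = 3.5340.

3.5340


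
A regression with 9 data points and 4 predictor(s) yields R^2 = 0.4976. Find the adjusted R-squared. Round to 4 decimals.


Adjusted R^2 = 1 - (1 - R^2) * (n-1)/(n-p-1).
(1 - R^2) = 0.5024.
(n-1)/(n-p-1) = 8/4.
(1 - R^2) * (n-1) = 0.5024 * 8 = 4.0192.
Divide by (n-p-1): 4.0192 / 4 = 1.0048.
Adj R^2 = 1 - 1.0048 = -0.0048.

-0.0048


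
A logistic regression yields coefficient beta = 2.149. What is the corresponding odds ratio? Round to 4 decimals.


The odds ratio is computed as:
OR = e^(2.149) = 8.5763.

8.5763


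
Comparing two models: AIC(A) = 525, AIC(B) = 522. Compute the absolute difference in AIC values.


|AIC_A - AIC_B| = |525 - 522| = 3.
Model B is preferred (lower AIC).

3


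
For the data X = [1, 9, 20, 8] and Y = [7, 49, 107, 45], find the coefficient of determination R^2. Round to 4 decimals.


Fit the OLS line: b0 = 2.0865, b1 = 5.2541.
SSres = 1.0595.
SStot = 5108.0000.
R^2 = 1 - 1.0595/5108.0000 = 0.9998.

0.9998


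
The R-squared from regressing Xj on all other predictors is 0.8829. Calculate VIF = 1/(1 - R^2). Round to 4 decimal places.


Using VIF = 1/(1 - R^2_j):
1 - 0.8829 = 0.1171.
VIF = 8.5397.

8.5397


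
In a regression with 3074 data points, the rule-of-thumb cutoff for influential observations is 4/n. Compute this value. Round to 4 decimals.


Using the rule of thumb:
Threshold = 4 / 3074 = 0.0013.

0.0013


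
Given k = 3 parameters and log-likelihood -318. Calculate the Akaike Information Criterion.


AIC = 2k - 2*loglik = 2(3) - 2(-318).
= 6 + 636 = 642.

642


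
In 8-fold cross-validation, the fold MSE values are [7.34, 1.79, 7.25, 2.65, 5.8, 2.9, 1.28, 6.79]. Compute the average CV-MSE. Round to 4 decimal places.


Total MSE across folds = 35.8000.
CV-MSE = 35.8000/8 = 4.4750.

4.4750


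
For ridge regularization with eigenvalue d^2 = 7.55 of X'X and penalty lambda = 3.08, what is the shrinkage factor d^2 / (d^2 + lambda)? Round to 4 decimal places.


Compute the denominator: 7.55 + 3.08 = 10.6300.
Shrinkage factor = 7.55 / 10.6300 = 0.7103.

0.7103


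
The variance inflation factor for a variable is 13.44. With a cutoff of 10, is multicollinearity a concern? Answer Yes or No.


Check: VIF = 13.44 vs threshold = 10.
Since 13.44 >= 10, the answer is Yes.

Yes


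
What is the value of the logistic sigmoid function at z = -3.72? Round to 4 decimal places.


First, exp(3.7200) = 41.2644.
Then sigma(z) = 1/(1 + 41.2644) = 0.0237.

0.0237


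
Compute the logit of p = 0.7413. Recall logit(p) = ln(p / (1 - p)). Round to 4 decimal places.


The odds are p/(1-p) = 0.7413 / 0.2587 = 2.8655.
logit(p) = ln(2.8655) = 1.0527.

1.0527


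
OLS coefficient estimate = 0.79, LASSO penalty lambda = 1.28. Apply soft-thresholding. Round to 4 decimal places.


|beta_OLS| = 0.79.
lambda = 1.28.
Since |beta| <= lambda, the coefficient is set to 0.
Result = 0.0000.

0.0000


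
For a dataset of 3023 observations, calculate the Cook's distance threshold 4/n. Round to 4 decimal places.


Using the rule of thumb:
Threshold = 4 / 3023 = 0.0013.

0.0013


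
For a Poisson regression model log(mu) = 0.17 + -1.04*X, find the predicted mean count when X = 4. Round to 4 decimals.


eta = 0.17 + -1.04 * 4 = -3.9900.
mu = exp(-3.9900) = 0.0185.

0.0185


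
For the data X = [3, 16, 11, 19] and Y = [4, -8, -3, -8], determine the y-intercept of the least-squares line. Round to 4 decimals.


First find the slope: b1 = -0.7990.
Means: xbar = 12.2500, ybar = -3.7500.
b0 = ybar - b1 * xbar = -3.7500 - -0.7990 * 12.2500 = 6.0375.

6.0375


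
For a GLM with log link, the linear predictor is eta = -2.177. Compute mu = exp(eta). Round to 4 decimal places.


The inverse log link gives:
mu = exp(-2.177) = 0.1134.

0.1134


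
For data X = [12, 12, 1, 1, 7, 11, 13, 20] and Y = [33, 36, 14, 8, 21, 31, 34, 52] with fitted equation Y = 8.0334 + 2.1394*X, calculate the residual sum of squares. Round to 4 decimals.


Predicted values from Y = 8.0334 + 2.1394*X.
Residuals: [-0.7062, 2.2938, 3.8272, -2.1728, -2.0092, -0.5668, -1.8456, 1.1786].
SSres = 34.2822.

34.2822


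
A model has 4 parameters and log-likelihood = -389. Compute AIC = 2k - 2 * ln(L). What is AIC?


AIC = 2*4 - 2*(-389).
= 8 + 778 = 786.

786


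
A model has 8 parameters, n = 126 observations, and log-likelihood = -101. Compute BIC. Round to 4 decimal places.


Compute k*ln(n) = 8*ln(126) = 8*4.836282 = 38.690256.
Then -2*loglik = 202.
BIC = 38.690256 + 202 = 240.690256, which rounds to 240.6903.

240.6903


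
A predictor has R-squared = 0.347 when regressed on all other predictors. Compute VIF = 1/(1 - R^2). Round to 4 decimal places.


Denominator: 1 - 0.347 = 0.653.
VIF = 1 / 0.653 = 1.5314.

1.5314


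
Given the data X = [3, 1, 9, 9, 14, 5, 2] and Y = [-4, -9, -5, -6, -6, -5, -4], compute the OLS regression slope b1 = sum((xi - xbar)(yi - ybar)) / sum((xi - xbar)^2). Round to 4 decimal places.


The sample means are xbar = 6.1429 and ybar = -5.5714.
Compute S_xx = 132.8571 and S_xy = 2.5714.
Slope b1 = S_xy / S_xx = 2.5714 / 132.8571 = 0.0194.

0.0194


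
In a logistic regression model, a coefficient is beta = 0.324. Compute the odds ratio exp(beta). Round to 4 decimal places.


exp(0.324) = 1.3826.
So the odds ratio is 1.3826.

1.3826


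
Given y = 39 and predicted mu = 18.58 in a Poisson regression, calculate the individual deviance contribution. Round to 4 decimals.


First: ln(39/18.58) = 0.741476.
Then: 39 * 0.741476 = 28.917564.
y - mu = 39 - 18.58 = 20.42.
D = 2(28.917564 - 20.42) = 16.995128, which rounds to 16.9951.

16.9951


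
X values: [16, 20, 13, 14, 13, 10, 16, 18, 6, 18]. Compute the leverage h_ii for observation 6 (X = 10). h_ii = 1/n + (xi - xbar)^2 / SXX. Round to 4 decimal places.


Compute xbar = 14.4000 with n = 10 observations.
SXX = 156.4000.
Leverage = 1/10 + (10 - 14.4000)^2/156.4000 = 0.2238.

0.2238


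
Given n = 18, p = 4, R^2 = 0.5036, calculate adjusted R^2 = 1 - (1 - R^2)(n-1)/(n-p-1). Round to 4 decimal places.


Plug in: Adj R^2 = 1 - (1 - 0.5036) * 17/13.
= 1 - 0.4964 * 17/13
= 1 - 8.4388 / 13
= 1 - 0.6491 = 0.3509.

0.3509


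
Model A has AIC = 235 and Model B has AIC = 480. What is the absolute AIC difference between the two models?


Absolute difference = |235 - 480| = 245.
The model with lower AIC (A) is preferred.

245


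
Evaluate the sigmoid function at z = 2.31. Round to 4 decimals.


Compute exp(-2.3100) = 0.0993.
Sigmoid = 1 / (1 + 0.0993) = 1 / 1.0993 = 0.9097.

0.9097


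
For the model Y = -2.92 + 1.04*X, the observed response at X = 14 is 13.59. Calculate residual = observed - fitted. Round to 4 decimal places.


Predicted = -2.92 + 1.04 * 14 = 11.6400.
Residual = 13.59 - 11.6400 = 1.9500.

1.9500


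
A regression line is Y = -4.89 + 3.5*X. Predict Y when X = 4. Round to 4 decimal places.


Predicted value:
Y = -4.89 + (3.5)(4) = -4.89 + 14.0000 = 9.1100.

9.1100


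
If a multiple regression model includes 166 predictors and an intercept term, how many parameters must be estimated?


Including the intercept, the model has 166 predictor coefficients + 1 intercept.
Total = 167.

167


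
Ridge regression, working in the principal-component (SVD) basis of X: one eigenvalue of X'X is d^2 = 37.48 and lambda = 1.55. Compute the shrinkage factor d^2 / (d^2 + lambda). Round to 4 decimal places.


Denominator = d^2 + lambda = 37.48 + 1.55 = 39.0300.
Shrinkage = 37.48 / 39.0300 = 0.9603.

0.9603


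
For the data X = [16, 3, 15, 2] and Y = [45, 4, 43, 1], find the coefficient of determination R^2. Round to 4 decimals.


After computing the OLS fit (b0=-5.4441, b1=3.1882):
SSres = 0.7265, SStot = 1728.7500.
R^2 = 1 - 0.7265/1728.7500 = 0.9996.

0.9996


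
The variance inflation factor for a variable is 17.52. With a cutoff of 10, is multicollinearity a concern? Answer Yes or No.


Check: VIF = 17.52 vs threshold = 10.
Since 17.52 >= 10, the answer is Yes.

Yes


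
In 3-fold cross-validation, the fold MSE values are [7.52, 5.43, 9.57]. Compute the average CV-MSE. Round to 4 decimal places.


Total MSE across folds = 22.5200.
CV-MSE = 22.5200/3 = 7.5067.

7.5067
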